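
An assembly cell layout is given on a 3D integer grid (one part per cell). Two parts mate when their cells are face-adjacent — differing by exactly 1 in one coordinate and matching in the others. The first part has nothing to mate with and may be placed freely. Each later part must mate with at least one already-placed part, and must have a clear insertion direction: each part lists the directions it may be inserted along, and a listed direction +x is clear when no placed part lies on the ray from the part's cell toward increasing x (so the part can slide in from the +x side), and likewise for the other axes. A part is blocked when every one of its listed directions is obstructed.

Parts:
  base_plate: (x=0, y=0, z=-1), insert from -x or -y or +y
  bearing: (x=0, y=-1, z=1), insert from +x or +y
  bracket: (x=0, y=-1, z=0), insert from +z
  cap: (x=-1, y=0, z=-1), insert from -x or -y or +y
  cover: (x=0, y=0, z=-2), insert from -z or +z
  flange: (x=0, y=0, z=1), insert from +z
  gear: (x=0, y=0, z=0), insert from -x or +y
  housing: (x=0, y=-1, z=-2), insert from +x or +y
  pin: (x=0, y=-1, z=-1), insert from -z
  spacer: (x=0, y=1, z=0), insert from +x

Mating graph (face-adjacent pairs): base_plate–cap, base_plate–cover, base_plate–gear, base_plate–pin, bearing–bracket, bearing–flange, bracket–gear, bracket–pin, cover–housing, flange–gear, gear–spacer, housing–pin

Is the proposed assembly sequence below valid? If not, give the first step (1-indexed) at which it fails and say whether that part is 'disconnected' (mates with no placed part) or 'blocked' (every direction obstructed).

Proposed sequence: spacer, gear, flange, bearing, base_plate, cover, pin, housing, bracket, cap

Invalid at step 9 (blocked)

1. spacer@(0, 1, 0) [+x clear] — {spacer}
2. gear@(0, 0, 0) [-x clear] — {gear, spacer}
3. flange@(0, 0, 1) [+z clear] — {flange, gear, spacer}
4. bearing@(0, -1, 1) [+x clear] — {bearing, flange, gear, spacer}
5. base_plate@(0, 0, -1) [-x clear] — {base_plate, bearing, flange, gear, spacer}
6. cover@(0, 0, -2) [-z clear] — {base_plate, bearing, cover, flange, gear, spacer}
7. pin@(0, -1, -1) [-z clear] — {base_plate, bearing, cover, flange, gear, pin, spacer}
8. housing@(0, -1, -2) [+x clear] — {base_plate, bearing, cover, flange, gear, housing, pin, spacer}
9. bracket@(0, -1, 0) — +z all obstructed ⇒ blocked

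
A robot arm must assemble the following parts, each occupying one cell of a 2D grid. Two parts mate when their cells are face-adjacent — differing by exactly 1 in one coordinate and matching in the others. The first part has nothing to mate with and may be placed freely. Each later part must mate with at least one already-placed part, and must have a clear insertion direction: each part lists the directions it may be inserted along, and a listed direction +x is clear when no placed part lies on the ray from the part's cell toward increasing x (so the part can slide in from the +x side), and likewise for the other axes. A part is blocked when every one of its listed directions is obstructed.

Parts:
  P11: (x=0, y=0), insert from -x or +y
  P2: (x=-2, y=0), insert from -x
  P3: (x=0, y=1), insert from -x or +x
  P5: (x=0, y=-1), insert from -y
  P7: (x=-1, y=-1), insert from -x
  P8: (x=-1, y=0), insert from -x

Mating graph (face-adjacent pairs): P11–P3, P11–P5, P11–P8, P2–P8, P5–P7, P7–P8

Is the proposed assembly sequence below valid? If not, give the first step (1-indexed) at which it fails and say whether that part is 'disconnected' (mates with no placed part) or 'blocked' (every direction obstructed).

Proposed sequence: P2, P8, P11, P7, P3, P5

Invalid at step 2 (blocked)

1. P2@(-2, 0) [-x clear] — {P2}
2. P8@(-1, 0) — -x all obstructed ⇒ blocked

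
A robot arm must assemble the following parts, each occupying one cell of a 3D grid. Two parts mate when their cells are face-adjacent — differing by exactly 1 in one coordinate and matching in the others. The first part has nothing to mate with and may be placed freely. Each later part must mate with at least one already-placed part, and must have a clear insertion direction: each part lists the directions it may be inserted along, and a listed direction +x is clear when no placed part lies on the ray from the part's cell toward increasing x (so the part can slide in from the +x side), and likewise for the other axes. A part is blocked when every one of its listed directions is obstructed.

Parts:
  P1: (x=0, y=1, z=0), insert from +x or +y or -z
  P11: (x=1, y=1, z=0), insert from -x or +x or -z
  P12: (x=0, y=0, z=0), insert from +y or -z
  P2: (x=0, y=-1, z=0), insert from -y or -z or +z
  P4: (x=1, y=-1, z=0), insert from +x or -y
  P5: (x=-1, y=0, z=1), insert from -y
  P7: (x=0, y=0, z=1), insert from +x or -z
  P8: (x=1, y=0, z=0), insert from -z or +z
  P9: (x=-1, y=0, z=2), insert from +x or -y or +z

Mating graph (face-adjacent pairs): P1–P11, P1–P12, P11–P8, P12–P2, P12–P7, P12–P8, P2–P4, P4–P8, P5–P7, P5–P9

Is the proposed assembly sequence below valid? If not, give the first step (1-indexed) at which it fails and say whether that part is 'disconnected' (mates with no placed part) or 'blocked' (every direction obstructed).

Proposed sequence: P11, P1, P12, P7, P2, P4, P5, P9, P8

1. P11@(1, 1, 0) [-x clear] — {P11}
2. P1@(0, 1, 0) [+y clear] — {P1, P11}
3. P12@(0, 0, 0) [-z clear] — {P1, P11, P12}
4. P7@(0, 0, 1) [+x clear] — {P1, P11, P12, P7}
5. P2@(0, -1, 0) [-y clear] — {P1, P11, P12, P2, P7}
6. P4@(1, -1, 0) [+x clear] — {P1, P11, P12, P2, P4, P7}
7. P5@(-1, 0, 1) [-y clear] — {P1, P11, P12, P2, P4, P5, P7}
8. P9@(-1, 0, 2) [+x clear] — {P1, P11, P12, P2, P4, P5, P7, P9}
9. P8@(1, 0, 0) [-z clear] — {P1, P11, P12, P2, P4, P5, P7, P8, P9}

Valid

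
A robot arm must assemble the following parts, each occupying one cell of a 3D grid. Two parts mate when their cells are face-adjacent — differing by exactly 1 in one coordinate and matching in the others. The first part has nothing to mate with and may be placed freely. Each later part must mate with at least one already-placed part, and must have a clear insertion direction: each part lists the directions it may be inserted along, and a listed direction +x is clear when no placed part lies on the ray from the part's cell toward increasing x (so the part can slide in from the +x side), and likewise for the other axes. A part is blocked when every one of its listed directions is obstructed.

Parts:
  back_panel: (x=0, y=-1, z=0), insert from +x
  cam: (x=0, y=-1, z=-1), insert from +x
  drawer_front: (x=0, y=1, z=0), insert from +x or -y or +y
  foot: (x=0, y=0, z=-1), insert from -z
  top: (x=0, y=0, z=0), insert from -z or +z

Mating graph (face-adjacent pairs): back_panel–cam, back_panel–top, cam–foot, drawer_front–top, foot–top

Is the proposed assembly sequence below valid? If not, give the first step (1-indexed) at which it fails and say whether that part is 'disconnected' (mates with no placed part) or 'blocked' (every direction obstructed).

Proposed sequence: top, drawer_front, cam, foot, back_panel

Invalid at step 3 (disconnected)

1. top@(0, 0, 0) [-z clear] — {top}
2. drawer_front@(0, 1, 0) [+x clear] — {drawer_front, top}
3. cam@(0, -1, -1) — no placed neighbour ⇒ disconnected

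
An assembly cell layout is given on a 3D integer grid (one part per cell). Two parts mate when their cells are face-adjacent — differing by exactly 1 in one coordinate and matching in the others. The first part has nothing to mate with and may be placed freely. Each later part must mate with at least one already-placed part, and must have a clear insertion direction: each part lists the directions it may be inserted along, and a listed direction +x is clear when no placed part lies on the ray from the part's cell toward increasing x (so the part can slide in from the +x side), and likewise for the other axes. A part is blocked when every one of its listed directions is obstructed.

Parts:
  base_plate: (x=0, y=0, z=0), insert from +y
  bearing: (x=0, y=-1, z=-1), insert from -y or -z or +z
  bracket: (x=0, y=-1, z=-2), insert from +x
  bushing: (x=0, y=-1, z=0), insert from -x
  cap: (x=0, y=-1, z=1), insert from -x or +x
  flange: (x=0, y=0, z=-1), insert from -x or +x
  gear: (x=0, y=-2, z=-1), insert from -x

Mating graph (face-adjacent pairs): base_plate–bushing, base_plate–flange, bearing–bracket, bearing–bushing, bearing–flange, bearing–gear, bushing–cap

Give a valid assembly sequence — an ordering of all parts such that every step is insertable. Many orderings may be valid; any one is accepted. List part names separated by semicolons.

1. bushing@(0, -1, 0) [-x clear] — {bushing}
2. base_plate@(0, 0, 0) [+y clear] — {base_plate, bushing}
3. cap@(0, -1, 1) [-x clear] — {base_plate, bushing, cap}
4. bearing@(0, -1, -1) [-y clear] — {base_plate, bearing, bushing, cap}
5. bracket@(0, -1, -2) [+x clear] — {base_plate, bearing, bracket, bushing, cap}
6. gear@(0, -2, -1) [-x clear] — {base_plate, bearing, bracket, bushing, cap, gear}
7. flange@(0, 0, -1) [-x clear] — {base_plate, bearing, bracket, bushing, cap, flange, gear}

bushing; base_plate; cap; bearing; bracket; gear; flange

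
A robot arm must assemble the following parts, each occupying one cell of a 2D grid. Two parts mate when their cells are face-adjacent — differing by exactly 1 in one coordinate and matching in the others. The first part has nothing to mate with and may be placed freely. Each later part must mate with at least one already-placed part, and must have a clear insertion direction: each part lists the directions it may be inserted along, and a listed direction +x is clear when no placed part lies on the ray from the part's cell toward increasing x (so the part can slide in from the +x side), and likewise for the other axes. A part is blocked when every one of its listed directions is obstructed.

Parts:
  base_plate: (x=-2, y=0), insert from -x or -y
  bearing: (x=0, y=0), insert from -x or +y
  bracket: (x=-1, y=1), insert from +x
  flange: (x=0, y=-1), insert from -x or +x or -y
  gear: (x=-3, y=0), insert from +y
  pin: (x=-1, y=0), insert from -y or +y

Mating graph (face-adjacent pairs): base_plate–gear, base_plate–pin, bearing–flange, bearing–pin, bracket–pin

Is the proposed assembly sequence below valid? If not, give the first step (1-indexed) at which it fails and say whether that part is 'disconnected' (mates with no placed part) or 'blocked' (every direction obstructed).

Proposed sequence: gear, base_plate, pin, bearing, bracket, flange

1. gear@(-3, 0) [+y clear] — {gear}
2. base_plate@(-2, 0) [-y clear] — {base_plate, gear}
3. pin@(-1, 0) [-y clear] — {base_plate, gear, pin}
4. bearing@(0, 0) [+y clear] — {base_plate, bearing, gear, pin}
5. bracket@(-1, 1) [+x clear] — {base_plate, bearing, bracket, gear, pin}
6. flange@(0, -1) [-x clear] — {base_plate, bearing, bracket, flange, gear, pin}

Valid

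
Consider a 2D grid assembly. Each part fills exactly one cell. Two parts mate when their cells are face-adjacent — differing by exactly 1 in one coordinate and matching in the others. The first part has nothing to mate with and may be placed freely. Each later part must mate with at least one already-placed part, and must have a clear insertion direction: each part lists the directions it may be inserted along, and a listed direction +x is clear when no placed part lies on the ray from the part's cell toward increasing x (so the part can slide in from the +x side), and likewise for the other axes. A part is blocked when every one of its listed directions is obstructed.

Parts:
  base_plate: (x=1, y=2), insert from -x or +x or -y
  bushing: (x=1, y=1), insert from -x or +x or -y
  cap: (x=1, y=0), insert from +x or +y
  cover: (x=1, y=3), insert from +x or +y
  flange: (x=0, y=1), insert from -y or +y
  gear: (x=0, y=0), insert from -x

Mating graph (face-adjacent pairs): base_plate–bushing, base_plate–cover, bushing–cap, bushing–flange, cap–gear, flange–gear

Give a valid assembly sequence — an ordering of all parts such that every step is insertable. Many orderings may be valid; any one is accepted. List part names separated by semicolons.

1. gear@(0, 0) [-x clear] — {gear}
2. flange@(0, 1) [+y clear] — {flange, gear}
3. cap@(1, 0) [+x clear] — {cap, flange, gear}
4. bushing@(1, 1) [+x clear] — {bushing, cap, flange, gear}
5. base_plate@(1, 2) [-x clear] — {base_plate, bushing, cap, flange, gear}
6. cover@(1, 3) [+x clear] — {base_plate, bushing, cap, cover, flange, gear}

gear; flange; cap; bushing; base_plate; cover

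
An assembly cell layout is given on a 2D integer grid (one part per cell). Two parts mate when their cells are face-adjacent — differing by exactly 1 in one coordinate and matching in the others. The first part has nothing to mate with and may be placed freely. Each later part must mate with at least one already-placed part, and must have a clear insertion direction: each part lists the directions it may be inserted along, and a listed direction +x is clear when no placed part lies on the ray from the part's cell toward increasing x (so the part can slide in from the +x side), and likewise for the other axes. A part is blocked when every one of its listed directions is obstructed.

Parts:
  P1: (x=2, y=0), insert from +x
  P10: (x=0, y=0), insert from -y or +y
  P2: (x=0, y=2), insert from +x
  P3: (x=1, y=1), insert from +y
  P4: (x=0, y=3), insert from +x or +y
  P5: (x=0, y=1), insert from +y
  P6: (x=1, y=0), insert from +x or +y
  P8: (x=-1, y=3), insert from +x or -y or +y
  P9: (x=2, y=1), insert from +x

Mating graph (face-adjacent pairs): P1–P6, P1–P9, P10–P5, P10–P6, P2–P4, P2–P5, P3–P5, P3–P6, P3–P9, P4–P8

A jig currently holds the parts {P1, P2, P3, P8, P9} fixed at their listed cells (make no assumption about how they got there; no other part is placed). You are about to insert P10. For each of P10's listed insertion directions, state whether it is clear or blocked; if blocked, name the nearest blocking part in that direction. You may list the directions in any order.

+y: blocked by P2; -y: clear

-y: ray from P10(0, 0) has no placed part ⇒ clear
+y: nearest on ray is P2@(0, 2) ⇒ blocked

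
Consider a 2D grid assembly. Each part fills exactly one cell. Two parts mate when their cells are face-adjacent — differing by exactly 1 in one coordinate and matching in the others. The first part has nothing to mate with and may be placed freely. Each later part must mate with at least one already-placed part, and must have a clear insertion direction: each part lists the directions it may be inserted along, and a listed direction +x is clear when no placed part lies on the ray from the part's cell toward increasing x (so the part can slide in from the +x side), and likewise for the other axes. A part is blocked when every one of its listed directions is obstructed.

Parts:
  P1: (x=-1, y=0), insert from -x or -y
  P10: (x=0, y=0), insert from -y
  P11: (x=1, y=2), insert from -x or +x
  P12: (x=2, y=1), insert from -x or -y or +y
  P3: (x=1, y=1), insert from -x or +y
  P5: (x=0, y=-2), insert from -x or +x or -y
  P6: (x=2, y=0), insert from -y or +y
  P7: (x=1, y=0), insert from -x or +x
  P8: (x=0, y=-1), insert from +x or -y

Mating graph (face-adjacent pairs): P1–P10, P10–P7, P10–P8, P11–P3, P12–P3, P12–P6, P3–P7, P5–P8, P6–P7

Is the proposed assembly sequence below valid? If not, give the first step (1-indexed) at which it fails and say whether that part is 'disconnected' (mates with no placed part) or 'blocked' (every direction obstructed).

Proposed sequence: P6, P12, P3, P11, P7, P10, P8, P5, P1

1. P6@(2, 0) [-y clear] — {P6}
2. P12@(2, 1) [-x clear] — {P12, P6}
3. P3@(1, 1) [-x clear] — {P12, P3, P6}
4. P11@(1, 2) [-x clear] — {P11, P12, P3, P6}
5. P7@(1, 0) [-x clear] — {P11, P12, P3, P6, P7}
6. P10@(0, 0) [-y clear] — {P10, P11, P12, P3, P6, P7}
7. P8@(0, -1) [+x clear] — {P10, P11, P12, P3, P6, P7, P8}
8. P5@(0, -2) [-x clear] — {P10, P11, P12, P3, P5, P6, P7, P8}
9. P1@(-1, 0) [-x clear] — {P1, P10, P11, P12, P3, P5, P6, P7, P8}

Valid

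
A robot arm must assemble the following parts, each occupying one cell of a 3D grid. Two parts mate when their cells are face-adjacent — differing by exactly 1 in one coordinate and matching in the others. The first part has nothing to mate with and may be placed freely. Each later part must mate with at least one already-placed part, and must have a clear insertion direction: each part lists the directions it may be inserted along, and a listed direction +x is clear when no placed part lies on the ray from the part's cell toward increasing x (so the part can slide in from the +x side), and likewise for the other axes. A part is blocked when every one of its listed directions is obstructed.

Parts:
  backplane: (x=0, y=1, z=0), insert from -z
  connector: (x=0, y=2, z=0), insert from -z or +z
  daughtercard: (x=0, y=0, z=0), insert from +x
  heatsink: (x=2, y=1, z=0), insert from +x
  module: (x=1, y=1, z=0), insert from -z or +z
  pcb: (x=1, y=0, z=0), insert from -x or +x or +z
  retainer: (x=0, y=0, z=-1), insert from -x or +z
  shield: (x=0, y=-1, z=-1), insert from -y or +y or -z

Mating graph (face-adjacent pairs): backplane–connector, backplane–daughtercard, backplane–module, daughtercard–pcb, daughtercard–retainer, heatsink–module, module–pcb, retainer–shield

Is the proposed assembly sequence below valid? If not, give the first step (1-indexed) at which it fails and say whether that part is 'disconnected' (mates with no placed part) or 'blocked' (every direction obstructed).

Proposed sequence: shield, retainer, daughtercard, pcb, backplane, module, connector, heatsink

1. shield@(0, -1, -1) [-y clear] — {shield}
2. retainer@(0, 0, -1) [-x clear] — {retainer, shield}
3. daughtercard@(0, 0, 0) [+x clear] — {daughtercard, retainer, shield}
4. pcb@(1, 0, 0) [+x clear] — {daughtercard, pcb, retainer, shield}
5. backplane@(0, 1, 0) [-z clear] — {backplane, daughtercard, pcb, retainer, shield}
6. module@(1, 1, 0) [-z clear] — {backplane, daughtercard, module, pcb, retainer, shield}
7. connector@(0, 2, 0) [-z clear] — {backplane, connector, daughtercard, module, pcb, retainer, shield}
8. heatsink@(2, 1, 0) [+x clear] — {backplane, connector, daughtercard, heatsink, module, pcb, retainer, shield}

Valid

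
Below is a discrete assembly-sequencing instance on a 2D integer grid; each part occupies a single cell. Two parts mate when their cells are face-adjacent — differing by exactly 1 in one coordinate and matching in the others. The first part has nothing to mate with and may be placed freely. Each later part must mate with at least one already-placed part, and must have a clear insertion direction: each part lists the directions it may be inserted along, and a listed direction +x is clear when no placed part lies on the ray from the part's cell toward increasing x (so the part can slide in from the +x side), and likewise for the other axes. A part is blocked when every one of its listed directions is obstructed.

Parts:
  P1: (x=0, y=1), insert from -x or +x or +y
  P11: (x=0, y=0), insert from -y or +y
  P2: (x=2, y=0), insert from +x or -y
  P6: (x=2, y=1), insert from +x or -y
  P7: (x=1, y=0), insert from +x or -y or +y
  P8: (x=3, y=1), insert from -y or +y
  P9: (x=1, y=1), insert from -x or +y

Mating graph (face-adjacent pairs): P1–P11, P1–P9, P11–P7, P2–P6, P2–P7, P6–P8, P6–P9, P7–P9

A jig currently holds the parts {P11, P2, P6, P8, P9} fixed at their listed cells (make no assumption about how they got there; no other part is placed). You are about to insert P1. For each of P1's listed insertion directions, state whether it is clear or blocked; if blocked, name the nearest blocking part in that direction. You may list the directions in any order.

-x: ray from P1(0, 1) has no placed part ⇒ clear
+x: nearest on ray is P9@(1, 1) ⇒ blocked
+y: ray from P1(0, 1) has no placed part ⇒ clear

+x: blocked by P9; +y: clear; -x: clear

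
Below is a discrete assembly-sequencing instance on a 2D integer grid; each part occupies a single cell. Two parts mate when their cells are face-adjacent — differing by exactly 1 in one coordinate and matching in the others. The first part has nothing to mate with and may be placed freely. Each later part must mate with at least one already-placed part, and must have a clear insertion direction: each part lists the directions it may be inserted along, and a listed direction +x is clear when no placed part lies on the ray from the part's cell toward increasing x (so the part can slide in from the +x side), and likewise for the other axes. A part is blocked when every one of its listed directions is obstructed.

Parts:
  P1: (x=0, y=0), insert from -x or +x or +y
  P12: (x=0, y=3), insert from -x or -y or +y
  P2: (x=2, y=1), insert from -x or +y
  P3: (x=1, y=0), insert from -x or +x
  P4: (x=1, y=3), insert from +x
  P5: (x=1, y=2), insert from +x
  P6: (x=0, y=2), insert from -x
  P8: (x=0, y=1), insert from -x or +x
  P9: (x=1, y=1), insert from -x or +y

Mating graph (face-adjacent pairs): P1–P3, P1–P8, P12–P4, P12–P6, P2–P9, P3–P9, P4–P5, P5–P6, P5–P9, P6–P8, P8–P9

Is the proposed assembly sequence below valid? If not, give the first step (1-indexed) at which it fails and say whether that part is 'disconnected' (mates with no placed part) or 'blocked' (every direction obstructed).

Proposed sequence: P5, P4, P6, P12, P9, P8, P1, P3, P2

1. P5@(1, 2) [+x clear] — {P5}
2. P4@(1, 3) [+x clear] — {P4, P5}
3. P6@(0, 2) [-x clear] — {P4, P5, P6}
4. P12@(0, 3) [-x clear] — {P12, P4, P5, P6}
5. P9@(1, 1) [-x clear] — {P12, P4, P5, P6, P9}
6. P8@(0, 1) [-x clear] — {P12, P4, P5, P6, P8, P9}
7. P1@(0, 0) [-x clear] — {P1, P12, P4, P5, P6, P8, P9}
8. P3@(1, 0) [+x clear] — {P1, P12, P3, P4, P5, P6, P8, P9}
9. P2@(2, 1) [+y clear] — {P1, P12, P2, P3, P4, P5, P6, P8, P9}

Valid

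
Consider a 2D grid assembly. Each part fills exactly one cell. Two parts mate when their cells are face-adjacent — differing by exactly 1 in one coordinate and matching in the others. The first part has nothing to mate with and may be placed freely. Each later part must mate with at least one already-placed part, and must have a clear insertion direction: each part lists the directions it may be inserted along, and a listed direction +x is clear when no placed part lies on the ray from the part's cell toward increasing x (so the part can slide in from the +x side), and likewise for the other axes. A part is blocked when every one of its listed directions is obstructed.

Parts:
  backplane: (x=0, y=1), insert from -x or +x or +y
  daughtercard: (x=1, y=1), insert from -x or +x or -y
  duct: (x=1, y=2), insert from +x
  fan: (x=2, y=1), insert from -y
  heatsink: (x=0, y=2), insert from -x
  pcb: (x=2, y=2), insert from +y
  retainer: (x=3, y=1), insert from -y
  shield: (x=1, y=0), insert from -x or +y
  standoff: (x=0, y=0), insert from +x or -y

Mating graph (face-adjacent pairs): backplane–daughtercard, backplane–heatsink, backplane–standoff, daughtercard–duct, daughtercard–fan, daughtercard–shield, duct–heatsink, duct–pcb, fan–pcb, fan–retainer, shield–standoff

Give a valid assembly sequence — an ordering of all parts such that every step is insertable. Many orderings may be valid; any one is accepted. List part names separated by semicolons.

fan; retainer; daughtercard; backplane; heatsink; duct; pcb; shield; standoff

1. fan@(2, 1) [-y clear] — {fan}
2. retainer@(3, 1) [-y clear] — {fan, retainer}
3. daughtercard@(1, 1) [-x clear] — {daughtercard, fan, retainer}
4. backplane@(0, 1) [-x clear] — {backplane, daughtercard, fan, retainer}
5. heatsink@(0, 2) [-x clear] — {backplane, daughtercard, fan, heatsink, retainer}
6. duct@(1, 2) [+x clear] — {backplane, daughtercard, duct, fan, heatsink, retainer}
7. pcb@(2, 2) [+y clear] — {backplane, daughtercard, duct, fan, heatsink, pcb, retainer}
8. shield@(1, 0) [-x clear] — {backplane, daughtercard, duct, fan, heatsink, pcb, retainer, shield}
9. standoff@(0, 0) [-y clear] — {backplane, daughtercard, duct, fan, heatsink, pcb, retainer, shield, standoff}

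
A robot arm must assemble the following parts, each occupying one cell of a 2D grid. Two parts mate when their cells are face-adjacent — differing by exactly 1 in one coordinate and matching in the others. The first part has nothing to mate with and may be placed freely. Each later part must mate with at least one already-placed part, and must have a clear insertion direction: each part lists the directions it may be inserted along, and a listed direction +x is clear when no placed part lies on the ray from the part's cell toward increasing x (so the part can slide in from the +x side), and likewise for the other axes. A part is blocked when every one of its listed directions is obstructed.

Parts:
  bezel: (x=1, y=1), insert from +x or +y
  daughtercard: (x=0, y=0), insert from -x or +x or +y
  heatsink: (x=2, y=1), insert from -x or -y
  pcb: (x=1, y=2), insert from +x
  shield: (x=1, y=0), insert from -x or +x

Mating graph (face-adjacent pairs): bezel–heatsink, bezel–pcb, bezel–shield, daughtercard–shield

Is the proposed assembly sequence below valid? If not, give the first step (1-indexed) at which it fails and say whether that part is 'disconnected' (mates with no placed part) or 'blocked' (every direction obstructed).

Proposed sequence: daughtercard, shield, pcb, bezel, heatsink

1. daughtercard@(0, 0) [-x clear] — {daughtercard}
2. shield@(1, 0) [+x clear] — {daughtercard, shield}
3. pcb@(1, 2) — no placed neighbour ⇒ disconnected

Invalid at step 3 (disconnected)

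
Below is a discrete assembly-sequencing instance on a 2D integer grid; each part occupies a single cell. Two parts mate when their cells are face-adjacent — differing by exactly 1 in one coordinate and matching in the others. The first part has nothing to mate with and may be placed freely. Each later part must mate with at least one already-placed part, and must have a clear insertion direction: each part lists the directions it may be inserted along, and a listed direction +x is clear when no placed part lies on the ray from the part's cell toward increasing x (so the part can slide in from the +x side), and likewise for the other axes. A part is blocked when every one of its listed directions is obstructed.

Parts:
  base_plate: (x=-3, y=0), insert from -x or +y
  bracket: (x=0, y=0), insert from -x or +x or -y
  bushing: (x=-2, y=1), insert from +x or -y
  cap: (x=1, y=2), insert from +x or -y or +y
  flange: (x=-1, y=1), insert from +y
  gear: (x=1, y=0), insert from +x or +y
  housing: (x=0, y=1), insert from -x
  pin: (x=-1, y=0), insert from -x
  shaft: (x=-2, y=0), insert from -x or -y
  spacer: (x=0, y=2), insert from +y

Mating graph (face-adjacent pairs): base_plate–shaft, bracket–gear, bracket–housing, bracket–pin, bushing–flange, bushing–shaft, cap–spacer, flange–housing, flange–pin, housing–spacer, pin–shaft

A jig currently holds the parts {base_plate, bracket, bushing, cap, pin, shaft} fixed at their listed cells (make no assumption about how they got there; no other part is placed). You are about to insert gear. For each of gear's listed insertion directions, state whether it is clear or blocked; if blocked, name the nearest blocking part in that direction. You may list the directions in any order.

+x: clear; +y: blocked by cap

+x: ray from gear(1, 0) has no placed part ⇒ clear
+y: nearest on ray is cap@(1, 2) ⇒ blocked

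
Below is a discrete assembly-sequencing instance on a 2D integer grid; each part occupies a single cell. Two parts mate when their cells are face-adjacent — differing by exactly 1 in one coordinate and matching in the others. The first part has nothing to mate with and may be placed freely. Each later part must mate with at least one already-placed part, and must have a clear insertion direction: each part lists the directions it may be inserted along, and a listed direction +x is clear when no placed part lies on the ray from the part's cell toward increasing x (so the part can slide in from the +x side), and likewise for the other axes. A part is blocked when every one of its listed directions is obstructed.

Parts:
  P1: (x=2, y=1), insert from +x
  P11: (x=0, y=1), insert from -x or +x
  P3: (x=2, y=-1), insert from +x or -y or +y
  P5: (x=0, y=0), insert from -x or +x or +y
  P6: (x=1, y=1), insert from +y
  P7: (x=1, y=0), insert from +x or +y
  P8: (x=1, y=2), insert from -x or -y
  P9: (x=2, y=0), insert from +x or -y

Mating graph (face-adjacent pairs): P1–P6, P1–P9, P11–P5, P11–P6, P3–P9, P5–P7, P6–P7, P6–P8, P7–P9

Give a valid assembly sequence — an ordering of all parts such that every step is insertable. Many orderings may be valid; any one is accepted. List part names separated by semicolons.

P6; P8; P1; P11; P5; P7; P9; P3

1. P6@(1, 1) [+y clear] — {P6}
2. P8@(1, 2) [-x clear] — {P6, P8}
3. P1@(2, 1) [+x clear] — {P1, P6, P8}
4. P11@(0, 1) [-x clear] — {P1, P11, P6, P8}
5. P5@(0, 0) [-x clear] — {P1, P11, P5, P6, P8}
6. P7@(1, 0) [+x clear] — {P1, P11, P5, P6, P7, P8}
7. P9@(2, 0) [+x clear] — {P1, P11, P5, P6, P7, P8, P9}
8. P3@(2, -1) [+x clear] — {P1, P11, P3, P5, P6, P7, P8, P9}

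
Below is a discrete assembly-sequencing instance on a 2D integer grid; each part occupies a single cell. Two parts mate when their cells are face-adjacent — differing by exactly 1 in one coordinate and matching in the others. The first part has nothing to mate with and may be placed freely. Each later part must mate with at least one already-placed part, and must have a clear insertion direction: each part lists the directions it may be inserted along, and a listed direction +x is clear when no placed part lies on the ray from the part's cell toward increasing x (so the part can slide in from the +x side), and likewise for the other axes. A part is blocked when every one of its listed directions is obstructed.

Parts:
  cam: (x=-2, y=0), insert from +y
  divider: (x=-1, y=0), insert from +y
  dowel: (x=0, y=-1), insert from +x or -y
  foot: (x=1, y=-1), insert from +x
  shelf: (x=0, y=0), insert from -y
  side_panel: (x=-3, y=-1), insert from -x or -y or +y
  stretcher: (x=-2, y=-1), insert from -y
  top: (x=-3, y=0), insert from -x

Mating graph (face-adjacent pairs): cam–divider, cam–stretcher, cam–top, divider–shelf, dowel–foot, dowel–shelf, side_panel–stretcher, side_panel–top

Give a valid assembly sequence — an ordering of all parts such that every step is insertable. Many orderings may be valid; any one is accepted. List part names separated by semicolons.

1. shelf@(0, 0) [-y clear] — {shelf}
2. divider@(-1, 0) [+y clear] — {divider, shelf}
3. dowel@(0, -1) [+x clear] — {divider, dowel, shelf}
4. foot@(1, -1) [+x clear] — {divider, dowel, foot, shelf}
5. cam@(-2, 0) [+y clear] — {cam, divider, dowel, foot, shelf}
6. top@(-3, 0) [-x clear] — {cam, divider, dowel, foot, shelf, top}
7. side_panel@(-3, -1) [-x clear] — {cam, divider, dowel, foot, shelf, side_panel, top}
8. stretcher@(-2, -1) [-y clear] — {cam, divider, dowel, foot, shelf, side_panel, stretcher, top}

shelf; divider; dowel; foot; cam; top; side_panel; stretcher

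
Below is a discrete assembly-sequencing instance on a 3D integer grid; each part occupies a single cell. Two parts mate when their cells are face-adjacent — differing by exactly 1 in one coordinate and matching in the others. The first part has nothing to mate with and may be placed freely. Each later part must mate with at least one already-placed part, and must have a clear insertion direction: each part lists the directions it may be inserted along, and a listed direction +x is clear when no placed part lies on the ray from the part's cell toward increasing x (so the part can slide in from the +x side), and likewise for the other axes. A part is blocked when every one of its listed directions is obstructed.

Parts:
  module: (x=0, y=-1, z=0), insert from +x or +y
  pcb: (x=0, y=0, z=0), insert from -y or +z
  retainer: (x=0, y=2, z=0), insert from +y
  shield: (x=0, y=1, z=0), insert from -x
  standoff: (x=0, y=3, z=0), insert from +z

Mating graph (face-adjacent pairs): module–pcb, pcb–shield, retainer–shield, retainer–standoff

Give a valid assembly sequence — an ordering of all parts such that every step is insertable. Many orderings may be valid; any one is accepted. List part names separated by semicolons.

1. retainer@(0, 2, 0) [+y clear] — {retainer}
2. standoff@(0, 3, 0) [+z clear] — {retainer, standoff}
3. shield@(0, 1, 0) [-x clear] — {retainer, shield, standoff}
4. pcb@(0, 0, 0) [-y clear] — {pcb, retainer, shield, standoff}
5. module@(0, -1, 0) [+x clear] — {module, pcb, retainer, shield, standoff}

retainer; standoff; shield; pcb; module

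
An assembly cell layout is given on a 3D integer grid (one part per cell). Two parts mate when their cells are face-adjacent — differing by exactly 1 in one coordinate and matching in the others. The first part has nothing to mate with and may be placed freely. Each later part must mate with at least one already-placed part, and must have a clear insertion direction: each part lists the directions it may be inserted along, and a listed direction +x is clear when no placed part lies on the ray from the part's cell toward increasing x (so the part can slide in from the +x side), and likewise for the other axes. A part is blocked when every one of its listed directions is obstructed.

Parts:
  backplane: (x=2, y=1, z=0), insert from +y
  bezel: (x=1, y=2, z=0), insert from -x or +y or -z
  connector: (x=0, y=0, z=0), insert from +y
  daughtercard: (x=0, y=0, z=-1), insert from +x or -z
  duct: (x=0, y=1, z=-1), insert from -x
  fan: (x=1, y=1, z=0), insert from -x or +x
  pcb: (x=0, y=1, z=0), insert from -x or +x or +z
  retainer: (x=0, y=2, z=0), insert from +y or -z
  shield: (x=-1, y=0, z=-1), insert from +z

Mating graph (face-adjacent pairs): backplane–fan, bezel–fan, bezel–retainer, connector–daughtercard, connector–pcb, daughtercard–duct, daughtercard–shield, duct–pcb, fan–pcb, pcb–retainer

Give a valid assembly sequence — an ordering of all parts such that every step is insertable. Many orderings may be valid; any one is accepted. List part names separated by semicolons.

1. daughtercard@(0, 0, -1) [+x clear] — {daughtercard}
2. duct@(0, 1, -1) [-x clear] — {daughtercard, duct}
3. connector@(0, 0, 0) [+y clear] — {connector, daughtercard, duct}
4. pcb@(0, 1, 0) [-x clear] — {connector, daughtercard, duct, pcb}
5. fan@(1, 1, 0) [+x clear] — {connector, daughtercard, duct, fan, pcb}
6. retainer@(0, 2, 0) [+y clear] — {connector, daughtercard, duct, fan, pcb, retainer}
7. backplane@(2, 1, 0) [+y clear] — {backplane, connector, daughtercard, duct, fan, pcb, retainer}
8. bezel@(1, 2, 0) [+y clear] — {backplane, bezel, connector, daughtercard, duct, fan, pcb, retainer}
9. shield@(-1, 0, -1) [+z clear] — {backplane, bezel, connector, daughtercard, duct, fan, pcb, retainer, shield}

daughtercard; duct; connector; pcb; fan; retainer; backplane; bezel; shield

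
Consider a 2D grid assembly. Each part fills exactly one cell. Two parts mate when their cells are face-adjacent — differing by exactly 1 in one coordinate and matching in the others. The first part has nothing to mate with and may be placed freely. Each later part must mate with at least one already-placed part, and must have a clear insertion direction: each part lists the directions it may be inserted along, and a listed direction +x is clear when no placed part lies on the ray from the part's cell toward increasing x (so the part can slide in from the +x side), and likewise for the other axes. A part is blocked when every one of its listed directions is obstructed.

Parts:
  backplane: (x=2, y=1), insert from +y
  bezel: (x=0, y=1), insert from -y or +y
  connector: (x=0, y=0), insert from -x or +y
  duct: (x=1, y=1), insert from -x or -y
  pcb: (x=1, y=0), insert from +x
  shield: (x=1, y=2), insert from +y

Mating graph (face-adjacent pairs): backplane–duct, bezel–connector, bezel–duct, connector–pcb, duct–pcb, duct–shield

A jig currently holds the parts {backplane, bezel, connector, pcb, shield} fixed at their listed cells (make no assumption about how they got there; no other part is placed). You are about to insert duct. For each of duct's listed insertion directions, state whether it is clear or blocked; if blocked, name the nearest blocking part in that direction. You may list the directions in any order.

-x: nearest on ray is bezel@(0, 1) ⇒ blocked
-y: nearest on ray is pcb@(1, 0) ⇒ blocked

-x: blocked by bezel; -y: blocked by pcb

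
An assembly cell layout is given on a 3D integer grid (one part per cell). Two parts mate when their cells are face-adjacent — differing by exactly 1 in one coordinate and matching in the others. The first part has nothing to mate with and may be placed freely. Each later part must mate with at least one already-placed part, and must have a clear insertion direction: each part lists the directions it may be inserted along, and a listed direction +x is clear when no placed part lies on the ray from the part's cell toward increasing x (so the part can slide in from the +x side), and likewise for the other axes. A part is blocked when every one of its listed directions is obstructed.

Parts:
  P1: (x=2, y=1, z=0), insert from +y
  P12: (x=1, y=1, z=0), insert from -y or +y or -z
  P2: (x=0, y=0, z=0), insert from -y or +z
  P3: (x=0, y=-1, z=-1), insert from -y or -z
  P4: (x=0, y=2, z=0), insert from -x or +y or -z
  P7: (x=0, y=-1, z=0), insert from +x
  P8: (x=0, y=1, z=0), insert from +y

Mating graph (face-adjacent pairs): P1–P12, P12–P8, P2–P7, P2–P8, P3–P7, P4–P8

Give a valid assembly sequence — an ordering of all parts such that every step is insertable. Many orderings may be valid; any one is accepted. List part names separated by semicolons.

1. P7@(0, -1, 0) [+x clear] — {P7}
2. P3@(0, -1, -1) [-y clear] — {P3, P7}
3. P2@(0, 0, 0) [+z clear] — {P2, P3, P7}
4. P8@(0, 1, 0) [+y clear] — {P2, P3, P7, P8}
5. P4@(0, 2, 0) [-x clear] — {P2, P3, P4, P7, P8}
6. P12@(1, 1, 0) [-y clear] — {P12, P2, P3, P4, P7, P8}
7. P1@(2, 1, 0) [+y clear] — {P1, P12, P2, P3, P4, P7, P8}

P7; P3; P2; P8; P4; P12; P1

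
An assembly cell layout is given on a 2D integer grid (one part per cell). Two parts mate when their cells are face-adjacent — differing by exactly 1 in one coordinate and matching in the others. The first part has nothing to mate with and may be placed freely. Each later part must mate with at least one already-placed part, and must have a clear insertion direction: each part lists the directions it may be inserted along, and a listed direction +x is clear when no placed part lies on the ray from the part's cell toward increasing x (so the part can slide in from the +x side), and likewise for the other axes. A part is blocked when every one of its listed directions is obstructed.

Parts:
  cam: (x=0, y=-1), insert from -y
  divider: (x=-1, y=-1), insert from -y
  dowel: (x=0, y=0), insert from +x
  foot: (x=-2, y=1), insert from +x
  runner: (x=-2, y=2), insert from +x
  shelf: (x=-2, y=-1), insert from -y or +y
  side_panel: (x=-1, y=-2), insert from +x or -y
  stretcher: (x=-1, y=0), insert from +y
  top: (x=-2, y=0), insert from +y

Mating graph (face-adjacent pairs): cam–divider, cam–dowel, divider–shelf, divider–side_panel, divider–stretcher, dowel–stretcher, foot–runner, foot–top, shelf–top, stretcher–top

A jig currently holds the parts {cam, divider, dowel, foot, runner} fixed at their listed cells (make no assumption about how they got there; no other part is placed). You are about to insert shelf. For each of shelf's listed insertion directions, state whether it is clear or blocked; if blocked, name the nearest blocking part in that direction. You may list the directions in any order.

-y: ray from shelf(-2, -1) has no placed part ⇒ clear
+y: nearest on ray is foot@(-2, 1) ⇒ blocked

+y: blocked by foot; -y: clear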